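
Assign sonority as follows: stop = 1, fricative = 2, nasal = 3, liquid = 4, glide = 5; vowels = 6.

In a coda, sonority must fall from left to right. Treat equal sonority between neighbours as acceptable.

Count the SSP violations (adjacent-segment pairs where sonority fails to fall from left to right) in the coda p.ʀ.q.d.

/p/ — stop, sonority 1.
/ʀ/ — liquid, sonority 4.
/q/ — stop, sonority 1.
/d/ — stop, sonority 1.
/p/→/ʀ/: 1→4 (does not fall) — violation.
/ʀ/→/q/: 4→1 (falls) — ok.
/q/→/d/: 1→1 (plateau, allowed) — ok.

1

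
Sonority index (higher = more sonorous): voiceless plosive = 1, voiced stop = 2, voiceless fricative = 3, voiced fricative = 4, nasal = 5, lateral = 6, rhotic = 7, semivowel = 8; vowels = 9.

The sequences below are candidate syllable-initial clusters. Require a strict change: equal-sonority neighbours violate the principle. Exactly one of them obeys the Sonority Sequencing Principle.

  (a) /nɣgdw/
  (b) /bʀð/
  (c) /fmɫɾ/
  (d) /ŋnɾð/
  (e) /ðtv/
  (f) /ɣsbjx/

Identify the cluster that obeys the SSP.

c

(a) sonority 5-4-2-2-8: ill-formed.
(b) sonority 2-7-4: ill-formed.
(c) sonority 3-5-6-7: well-formed.
(d) sonority 5-5-7-4: ill-formed.
(e) sonority 4-1-4: ill-formed.
(f) sonority 4-3-2-8-3: ill-formed.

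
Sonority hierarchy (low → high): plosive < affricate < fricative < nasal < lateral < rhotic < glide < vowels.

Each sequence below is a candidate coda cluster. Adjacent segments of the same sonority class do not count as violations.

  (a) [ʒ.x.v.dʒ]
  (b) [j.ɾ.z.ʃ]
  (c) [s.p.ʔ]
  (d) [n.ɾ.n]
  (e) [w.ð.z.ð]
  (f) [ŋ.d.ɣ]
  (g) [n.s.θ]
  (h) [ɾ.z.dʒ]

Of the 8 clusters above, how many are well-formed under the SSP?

6

(a) sonority 3-3-3-2: well-formed.
(b) sonority 7-6-3-3: well-formed.
(c) sonority 3-1-1: well-formed.
(d) sonority 4-6-4: ill-formed.
(e) sonority 7-3-3-3: well-formed.
(f) sonority 4-1-3: ill-formed.
(g) sonority 4-3-3: well-formed.
(h) sonority 6-3-2: well-formed.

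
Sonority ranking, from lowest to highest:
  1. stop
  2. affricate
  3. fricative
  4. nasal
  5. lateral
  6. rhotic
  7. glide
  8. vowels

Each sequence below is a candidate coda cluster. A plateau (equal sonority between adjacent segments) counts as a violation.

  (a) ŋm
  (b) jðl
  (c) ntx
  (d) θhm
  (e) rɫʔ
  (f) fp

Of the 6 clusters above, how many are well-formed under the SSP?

2

(a) sonority 4-4: ill-formed.
(b) sonority 7-3-5: ill-formed.
(c) sonority 4-1-3: ill-formed.
(d) sonority 3-3-4: ill-formed.
(e) sonority 6-5-1: well-formed.
(f) sonority 3-1: well-formed.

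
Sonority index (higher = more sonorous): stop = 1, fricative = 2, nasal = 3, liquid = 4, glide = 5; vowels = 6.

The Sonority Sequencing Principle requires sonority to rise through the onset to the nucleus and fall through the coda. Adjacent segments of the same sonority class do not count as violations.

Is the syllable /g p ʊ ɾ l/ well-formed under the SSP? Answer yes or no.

yes

Onset: /g/ is a stop (sonority 1), /p/ is a stop (sonority 1); then the nucleus /ʊ/ (sonority 6).
Onset profile 1-1-6 — rises to the nucleus.
Coda: /ɾ/ is a liquid (sonority 4), /l/ is a liquid (sonority 4).
Coda profile 6-4-4 — falls from the nucleus.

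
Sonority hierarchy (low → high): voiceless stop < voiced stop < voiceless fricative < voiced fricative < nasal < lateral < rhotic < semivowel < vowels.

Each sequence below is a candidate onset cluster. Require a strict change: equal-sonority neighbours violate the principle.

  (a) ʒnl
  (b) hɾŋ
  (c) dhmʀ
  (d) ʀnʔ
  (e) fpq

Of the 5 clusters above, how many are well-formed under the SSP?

(a) 4-5-6 → obeys
(b) 3-7-5 → violates
(c) 2-3-5-7 → obeys
(d) 7-5-1 → violates
(e) 3-1-1 → violates

2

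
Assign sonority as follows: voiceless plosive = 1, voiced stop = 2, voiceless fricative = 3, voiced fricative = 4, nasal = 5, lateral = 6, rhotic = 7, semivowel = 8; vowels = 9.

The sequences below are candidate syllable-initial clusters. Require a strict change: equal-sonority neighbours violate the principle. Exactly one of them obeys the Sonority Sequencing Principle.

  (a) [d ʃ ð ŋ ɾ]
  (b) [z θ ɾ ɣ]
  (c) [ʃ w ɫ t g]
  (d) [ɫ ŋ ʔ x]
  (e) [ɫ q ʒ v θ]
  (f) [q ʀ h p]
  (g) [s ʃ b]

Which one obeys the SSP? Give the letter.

(a) 2-3-4-5-7 → obeys
(b) 4-3-7-4 → violates
(c) 3-8-6-1-2 → violates
(d) 6-5-1-3 → violates
(e) 6-1-4-4-3 → violates
(f) 1-7-3-1 → violates
(g) 3-3-2 → violates

a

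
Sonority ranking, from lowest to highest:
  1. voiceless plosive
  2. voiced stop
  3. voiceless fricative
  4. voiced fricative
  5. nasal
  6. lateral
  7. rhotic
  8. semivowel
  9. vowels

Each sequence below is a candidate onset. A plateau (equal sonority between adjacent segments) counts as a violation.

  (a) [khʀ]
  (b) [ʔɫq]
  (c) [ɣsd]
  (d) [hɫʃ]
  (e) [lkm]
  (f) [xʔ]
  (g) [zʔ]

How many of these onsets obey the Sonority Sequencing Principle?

(a) [khʀ]: profile 1-3-7 — obeys.
(b) [ʔɫq]: profile 1-6-1 — violates.
(c) [ɣsd]: profile 4-3-2 — violates.
(d) [hɫʃ]: profile 3-6-3 — violates.
(e) [lkm]: profile 6-1-5 — violates.
(f) [xʔ]: profile 3-1 — violates.
(g) [zʔ]: profile 4-1 — violates.

1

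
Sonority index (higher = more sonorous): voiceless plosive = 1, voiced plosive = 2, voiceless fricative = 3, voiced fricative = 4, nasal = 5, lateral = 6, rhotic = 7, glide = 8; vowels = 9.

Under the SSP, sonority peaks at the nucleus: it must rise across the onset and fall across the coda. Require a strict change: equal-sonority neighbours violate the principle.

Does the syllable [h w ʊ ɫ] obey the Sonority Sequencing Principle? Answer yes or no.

yes

Onset: /h/ is a voiceless fricative (sonority 3), /w/ is a glide (sonority 8); then the nucleus /ʊ/ (sonority 9).
Onset profile 3-8-9 — rises to the nucleus.
Coda: /ɫ/ is a lateral (sonority 6).
Coda profile 9-6 — falls from the nucleus.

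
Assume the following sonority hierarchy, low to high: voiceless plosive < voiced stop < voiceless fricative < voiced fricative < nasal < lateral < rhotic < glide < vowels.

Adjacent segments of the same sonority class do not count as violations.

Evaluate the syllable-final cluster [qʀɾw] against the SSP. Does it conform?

/q/ is a voiceless plosive (sonority 1).
/ʀ/ is a rhotic (sonority 7).
/ɾ/ is a rhotic (sonority 7).
/w/ is a glide (sonority 8).
The profile is 1-7-7-8. Between /q/ (1) and /ʀ/ (7) sonority does not fall, so the cluster violates the SSP.

no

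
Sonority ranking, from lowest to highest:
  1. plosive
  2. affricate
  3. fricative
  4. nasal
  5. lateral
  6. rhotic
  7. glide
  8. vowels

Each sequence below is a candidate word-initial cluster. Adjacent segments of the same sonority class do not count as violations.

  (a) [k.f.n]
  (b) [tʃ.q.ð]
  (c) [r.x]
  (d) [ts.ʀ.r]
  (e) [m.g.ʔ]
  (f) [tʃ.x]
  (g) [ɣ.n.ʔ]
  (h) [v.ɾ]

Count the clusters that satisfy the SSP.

(a) sonority 1-3-4: well-formed.
(b) sonority 2-1-3: ill-formed.
(c) sonority 6-3: ill-formed.
(d) sonority 2-6-6: well-formed.
(e) sonority 4-1-1: ill-formed.
(f) sonority 2-3: well-formed.
(g) sonority 3-4-1: ill-formed.
(h) sonority 3-6: well-formed.

4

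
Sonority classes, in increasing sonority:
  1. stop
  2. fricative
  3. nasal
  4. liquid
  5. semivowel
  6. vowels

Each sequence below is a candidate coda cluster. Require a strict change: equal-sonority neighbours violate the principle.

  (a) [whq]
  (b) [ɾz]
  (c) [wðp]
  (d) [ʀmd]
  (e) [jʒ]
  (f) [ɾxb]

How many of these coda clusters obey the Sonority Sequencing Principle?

6

(a) [whq]: profile 5-2-1 — obeys.
(b) [ɾz]: profile 4-2 — obeys.
(c) [wðp]: profile 5-2-1 — obeys.
(d) [ʀmd]: profile 4-3-1 — obeys.
(e) [jʒ]: profile 5-2 — obeys.
(f) [ɾxb]: profile 4-2-1 — obeys.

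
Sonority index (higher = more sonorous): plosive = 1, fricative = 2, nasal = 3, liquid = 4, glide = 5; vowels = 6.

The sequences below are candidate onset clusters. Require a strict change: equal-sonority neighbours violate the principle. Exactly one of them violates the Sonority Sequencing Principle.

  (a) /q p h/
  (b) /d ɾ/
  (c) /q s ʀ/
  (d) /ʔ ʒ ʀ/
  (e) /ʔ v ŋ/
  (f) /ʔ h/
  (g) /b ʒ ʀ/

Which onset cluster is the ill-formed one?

(a) 1-1-2 → violates
(b) 1-4 → obeys
(c) 1-2-4 → obeys
(d) 1-2-4 → obeys
(e) 1-2-3 → obeys
(f) 1-2 → obeys
(g) 1-2-4 → obeys

a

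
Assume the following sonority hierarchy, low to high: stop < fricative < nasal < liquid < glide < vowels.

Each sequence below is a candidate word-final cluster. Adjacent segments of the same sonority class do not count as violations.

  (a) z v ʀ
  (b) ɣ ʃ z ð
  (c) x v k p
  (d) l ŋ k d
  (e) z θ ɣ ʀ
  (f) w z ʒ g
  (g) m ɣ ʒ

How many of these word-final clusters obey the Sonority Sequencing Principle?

5

(a) sonority 2-2-4: ill-formed.
(b) sonority 2-2-2-2: well-formed.
(c) sonority 2-2-1-1: well-formed.
(d) sonority 4-3-1-1: well-formed.
(e) sonority 2-2-2-4: ill-formed.
(f) sonority 5-2-2-1: well-formed.
(g) sonority 3-2-2: well-formed.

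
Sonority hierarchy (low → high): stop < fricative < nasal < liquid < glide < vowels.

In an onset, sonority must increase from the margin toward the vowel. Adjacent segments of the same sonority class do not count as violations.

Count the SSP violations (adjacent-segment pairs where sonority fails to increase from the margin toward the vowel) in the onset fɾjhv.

1

/f/ is a fricative (sonority 2).
/ɾ/ is a liquid (sonority 4).
/j/ is a glide (sonority 5).
/h/ is a fricative (sonority 2).
/v/ is a fricative (sonority 2).
/f/→/ɾ/: 2→4 (rises) — ok.
/ɾ/→/j/: 4→5 (rises) — ok.
/j/→/h/: 5→2 (does not rise) — violation.
/h/→/v/: 2→2 (plateau, allowed) — ok.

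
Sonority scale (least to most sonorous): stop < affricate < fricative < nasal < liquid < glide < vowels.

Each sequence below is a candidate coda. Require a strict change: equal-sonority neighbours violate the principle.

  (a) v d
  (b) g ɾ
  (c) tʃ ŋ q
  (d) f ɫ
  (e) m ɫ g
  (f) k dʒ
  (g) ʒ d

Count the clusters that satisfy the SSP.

(a) 3-1 → obeys
(b) 1-5 → violates
(c) 2-4-1 → violates
(d) 3-5 → violates
(e) 4-5-1 → violates
(f) 1-2 → violates
(g) 3-1 → obeys

2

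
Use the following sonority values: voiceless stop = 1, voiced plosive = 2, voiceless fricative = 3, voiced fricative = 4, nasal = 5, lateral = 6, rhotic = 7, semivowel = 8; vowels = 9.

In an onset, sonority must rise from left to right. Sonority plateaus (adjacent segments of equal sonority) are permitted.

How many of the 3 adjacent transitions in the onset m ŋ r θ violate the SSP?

1

/m/ — nasal, sonority 5.
/ŋ/ — nasal, sonority 5.
/r/ — rhotic, sonority 7.
/θ/ — voiceless fricative, sonority 3.
/m/→/ŋ/: 5→5 (plateau, allowed) — ok.
/ŋ/→/r/: 5→7 (rises) — ok.
/r/→/θ/: 7→3 (does not rise) — violation.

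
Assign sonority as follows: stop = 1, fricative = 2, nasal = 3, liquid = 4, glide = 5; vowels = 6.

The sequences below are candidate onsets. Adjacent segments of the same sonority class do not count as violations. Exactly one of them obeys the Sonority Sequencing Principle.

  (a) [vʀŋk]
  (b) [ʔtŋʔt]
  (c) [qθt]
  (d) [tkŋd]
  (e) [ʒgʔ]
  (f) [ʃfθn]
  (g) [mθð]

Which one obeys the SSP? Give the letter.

f

(a) 2-4-3-1 → violates
(b) 1-1-3-1-1 → violates
(c) 1-2-1 → violates
(d) 1-1-3-1 → violates
(e) 2-1-1 → violates
(f) 2-2-2-3 → obeys
(g) 3-2-2 → violates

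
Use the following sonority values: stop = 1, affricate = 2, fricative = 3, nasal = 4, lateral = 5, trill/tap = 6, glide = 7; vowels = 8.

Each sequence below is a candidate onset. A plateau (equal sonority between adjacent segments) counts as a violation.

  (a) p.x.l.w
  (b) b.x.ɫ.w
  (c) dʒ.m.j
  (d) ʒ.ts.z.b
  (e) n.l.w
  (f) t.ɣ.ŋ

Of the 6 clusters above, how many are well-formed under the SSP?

5

(a) sonority 1-3-5-7: well-formed.
(b) sonority 1-3-5-7: well-formed.
(c) sonority 2-4-7: well-formed.
(d) sonority 3-2-3-1: ill-formed.
(e) sonority 4-5-7: well-formed.
(f) sonority 1-3-4: well-formed.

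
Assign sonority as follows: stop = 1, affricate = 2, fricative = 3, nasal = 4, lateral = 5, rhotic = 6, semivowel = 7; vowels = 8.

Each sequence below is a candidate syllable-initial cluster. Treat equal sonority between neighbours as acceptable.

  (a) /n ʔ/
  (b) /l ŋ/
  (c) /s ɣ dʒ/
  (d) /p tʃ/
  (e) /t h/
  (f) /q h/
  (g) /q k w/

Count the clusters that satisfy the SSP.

4

(a) sonority 4-1: ill-formed.
(b) sonority 5-4: ill-formed.
(c) sonority 3-3-2: ill-formed.
(d) sonority 1-2: well-formed.
(e) sonority 1-3: well-formed.
(f) sonority 1-3: well-formed.
(g) sonority 1-1-7: well-formed.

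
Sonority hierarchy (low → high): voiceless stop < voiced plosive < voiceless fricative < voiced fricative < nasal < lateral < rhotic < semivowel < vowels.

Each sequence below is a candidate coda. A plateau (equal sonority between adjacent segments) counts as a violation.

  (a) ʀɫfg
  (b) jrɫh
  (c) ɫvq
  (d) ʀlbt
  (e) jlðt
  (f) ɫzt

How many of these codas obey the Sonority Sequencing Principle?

6

(a) 7-6-3-2 → obeys
(b) 8-7-6-3 → obeys
(c) 6-4-1 → obeys
(d) 7-6-2-1 → obeys
(e) 8-6-4-1 → obeys
(f) 6-4-1 → obeys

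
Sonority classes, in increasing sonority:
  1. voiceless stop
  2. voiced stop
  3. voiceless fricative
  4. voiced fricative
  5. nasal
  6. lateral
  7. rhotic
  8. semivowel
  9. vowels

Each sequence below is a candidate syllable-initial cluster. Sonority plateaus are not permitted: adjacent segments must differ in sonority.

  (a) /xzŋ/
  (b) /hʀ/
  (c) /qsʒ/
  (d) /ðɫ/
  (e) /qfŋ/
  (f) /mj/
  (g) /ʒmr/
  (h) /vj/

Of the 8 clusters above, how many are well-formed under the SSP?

8

(a) /xzŋ/: profile 3-4-5 — obeys.
(b) /hʀ/: profile 3-7 — obeys.
(c) /qsʒ/: profile 1-3-4 — obeys.
(d) /ðɫ/: profile 4-6 — obeys.
(e) /qfŋ/: profile 1-3-5 — obeys.
(f) /mj/: profile 5-8 — obeys.
(g) /ʒmr/: profile 4-5-7 — obeys.
(h) /vj/: profile 4-8 — obeys.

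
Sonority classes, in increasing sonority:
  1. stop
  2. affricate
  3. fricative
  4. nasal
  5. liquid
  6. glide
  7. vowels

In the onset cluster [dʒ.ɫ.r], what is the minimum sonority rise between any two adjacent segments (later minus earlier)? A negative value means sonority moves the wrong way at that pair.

/dʒ/: affricate = 2.
/ɫ/: liquid = 5.
/r/: liquid = 5.
/dʒ/→/ɫ/: change +3.
/ɫ/→/r/: change +0.
Minimum = 0.

0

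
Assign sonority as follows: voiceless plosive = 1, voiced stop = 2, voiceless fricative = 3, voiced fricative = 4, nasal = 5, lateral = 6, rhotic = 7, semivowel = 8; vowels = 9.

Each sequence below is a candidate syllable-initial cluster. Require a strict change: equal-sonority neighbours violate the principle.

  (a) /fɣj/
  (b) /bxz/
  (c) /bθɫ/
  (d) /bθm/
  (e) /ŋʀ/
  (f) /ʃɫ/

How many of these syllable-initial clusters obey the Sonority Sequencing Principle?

(a) sonority 3-4-8: well-formed.
(b) sonority 2-3-4: well-formed.
(c) sonority 2-3-6: well-formed.
(d) sonority 2-3-5: well-formed.
(e) sonority 5-7: well-formed.
(f) sonority 3-6: well-formed.

6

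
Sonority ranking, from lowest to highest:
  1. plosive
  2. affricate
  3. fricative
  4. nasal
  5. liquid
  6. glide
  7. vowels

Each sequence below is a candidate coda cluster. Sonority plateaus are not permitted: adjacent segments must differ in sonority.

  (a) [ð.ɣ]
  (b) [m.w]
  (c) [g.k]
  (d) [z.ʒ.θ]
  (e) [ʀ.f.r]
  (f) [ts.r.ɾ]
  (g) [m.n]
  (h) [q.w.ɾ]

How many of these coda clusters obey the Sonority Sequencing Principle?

(a) 3-3 → violates
(b) 4-6 → violates
(c) 1-1 → violates
(d) 3-3-3 → violates
(e) 5-3-5 → violates
(f) 2-5-5 → violates
(g) 4-4 → violates
(h) 1-6-5 → violates

0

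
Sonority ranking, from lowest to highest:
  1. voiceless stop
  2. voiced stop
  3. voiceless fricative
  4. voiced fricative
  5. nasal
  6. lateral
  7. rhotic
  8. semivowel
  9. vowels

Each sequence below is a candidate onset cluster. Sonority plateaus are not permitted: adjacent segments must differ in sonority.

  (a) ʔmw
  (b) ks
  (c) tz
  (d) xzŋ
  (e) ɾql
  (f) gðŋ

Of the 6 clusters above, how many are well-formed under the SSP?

5

(a) sonority 1-5-8: well-formed.
(b) sonority 1-3: well-formed.
(c) sonority 1-4: well-formed.
(d) sonority 3-4-5: well-formed.
(e) sonority 7-1-6: ill-formed.
(f) sonority 2-4-5: well-formed.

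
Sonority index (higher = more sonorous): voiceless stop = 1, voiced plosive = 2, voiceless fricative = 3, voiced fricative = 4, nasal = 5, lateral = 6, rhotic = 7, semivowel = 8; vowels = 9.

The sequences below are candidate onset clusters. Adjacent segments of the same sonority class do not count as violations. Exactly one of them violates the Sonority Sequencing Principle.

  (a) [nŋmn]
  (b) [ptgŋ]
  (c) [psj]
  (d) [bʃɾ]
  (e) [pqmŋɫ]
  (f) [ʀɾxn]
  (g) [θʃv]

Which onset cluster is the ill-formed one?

(a) 5-5-5-5 → obeys
(b) 1-1-2-5 → obeys
(c) 1-3-8 → obeys
(d) 2-3-7 → obeys
(e) 1-1-5-5-6 → obeys
(f) 7-7-3-5 → violates
(g) 3-3-4 → obeys

f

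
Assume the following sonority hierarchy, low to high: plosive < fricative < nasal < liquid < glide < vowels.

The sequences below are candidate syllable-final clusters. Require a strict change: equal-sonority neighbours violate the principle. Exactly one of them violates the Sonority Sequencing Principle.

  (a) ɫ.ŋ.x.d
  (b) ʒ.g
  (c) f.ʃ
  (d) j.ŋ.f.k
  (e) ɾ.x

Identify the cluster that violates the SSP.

(a) 4-3-2-1 → obeys
(b) 2-1 → obeys
(c) 2-2 → violates
(d) 5-3-2-1 → obeys
(e) 4-2 → obeys

c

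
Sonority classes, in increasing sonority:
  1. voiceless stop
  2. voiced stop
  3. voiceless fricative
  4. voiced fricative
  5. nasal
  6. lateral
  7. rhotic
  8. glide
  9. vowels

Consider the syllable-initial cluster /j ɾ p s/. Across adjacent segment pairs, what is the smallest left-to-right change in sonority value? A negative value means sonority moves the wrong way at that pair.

-6

/j/ — glide, sonority 8.
/ɾ/ — rhotic, sonority 7.
/p/ — voiceless stop, sonority 1.
/s/ — voiceless fricative, sonority 3.
/j/→/ɾ/: change -1.
/ɾ/→/p/: change -6.
/p/→/s/: change +2.
Minimum = -6.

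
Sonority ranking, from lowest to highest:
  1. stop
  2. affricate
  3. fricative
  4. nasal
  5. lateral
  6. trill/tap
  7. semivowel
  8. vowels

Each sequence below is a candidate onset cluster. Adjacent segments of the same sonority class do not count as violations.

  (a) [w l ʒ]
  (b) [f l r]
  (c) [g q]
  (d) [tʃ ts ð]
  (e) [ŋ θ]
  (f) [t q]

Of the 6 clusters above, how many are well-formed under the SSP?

(a) 7-5-3 → violates
(b) 3-5-6 → obeys
(c) 1-1 → obeys
(d) 2-2-3 → obeys
(e) 4-3 → violates
(f) 1-1 → obeys

4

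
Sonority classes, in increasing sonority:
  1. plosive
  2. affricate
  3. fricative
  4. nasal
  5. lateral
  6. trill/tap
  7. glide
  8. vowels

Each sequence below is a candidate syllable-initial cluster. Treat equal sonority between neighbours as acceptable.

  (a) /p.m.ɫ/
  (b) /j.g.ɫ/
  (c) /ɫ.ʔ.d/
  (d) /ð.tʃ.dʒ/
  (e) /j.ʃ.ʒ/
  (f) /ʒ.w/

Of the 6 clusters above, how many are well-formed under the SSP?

(a) /p.m.ɫ/: profile 1-4-5 — obeys.
(b) /j.g.ɫ/: profile 7-1-5 — violates.
(c) /ɫ.ʔ.d/: profile 5-1-1 — violates.
(d) /ð.tʃ.dʒ/: profile 3-2-2 — violates.
(e) /j.ʃ.ʒ/: profile 7-3-3 — violates.
(f) /ʒ.w/: profile 3-7 — obeys.

2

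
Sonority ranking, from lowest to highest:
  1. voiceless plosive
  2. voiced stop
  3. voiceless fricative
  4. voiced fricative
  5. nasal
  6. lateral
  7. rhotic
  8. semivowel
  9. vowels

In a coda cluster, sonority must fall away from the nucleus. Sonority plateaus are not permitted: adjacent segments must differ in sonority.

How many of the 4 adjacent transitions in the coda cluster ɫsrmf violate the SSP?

1

/ɫ/: lateral = 6.
/s/: voiceless fricative = 3.
/r/: rhotic = 7.
/m/: nasal = 5.
/f/: voiceless fricative = 3.
/ɫ/→/s/: 6→3 (falls) — ok.
/s/→/r/: 3→7 (does not fall) — violation.
/r/→/m/: 7→5 (falls) — ok.
/m/→/f/: 5→3 (falls) — ok.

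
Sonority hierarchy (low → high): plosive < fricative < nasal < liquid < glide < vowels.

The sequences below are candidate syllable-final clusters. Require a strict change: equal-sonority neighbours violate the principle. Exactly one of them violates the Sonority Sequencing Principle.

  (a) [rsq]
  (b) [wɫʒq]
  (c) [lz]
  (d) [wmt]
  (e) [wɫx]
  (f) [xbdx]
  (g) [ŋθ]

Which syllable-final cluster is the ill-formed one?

(a) 4-2-1 → obeys
(b) 5-4-2-1 → obeys
(c) 4-2 → obeys
(d) 5-3-1 → obeys
(e) 5-4-2 → obeys
(f) 2-1-1-2 → violates
(g) 3-2 → obeys

f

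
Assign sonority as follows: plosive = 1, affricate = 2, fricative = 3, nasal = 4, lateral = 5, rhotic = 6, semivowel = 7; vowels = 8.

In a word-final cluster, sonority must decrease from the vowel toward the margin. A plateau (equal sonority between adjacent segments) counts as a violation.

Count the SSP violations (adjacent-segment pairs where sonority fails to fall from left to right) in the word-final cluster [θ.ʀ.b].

1

/θ/: fricative = 3.
/ʀ/: rhotic = 6.
/b/: plosive = 1.
/θ/→/ʀ/: 3→6 (does not fall) — violation.
/ʀ/→/b/: 6→1 (falls) — ok.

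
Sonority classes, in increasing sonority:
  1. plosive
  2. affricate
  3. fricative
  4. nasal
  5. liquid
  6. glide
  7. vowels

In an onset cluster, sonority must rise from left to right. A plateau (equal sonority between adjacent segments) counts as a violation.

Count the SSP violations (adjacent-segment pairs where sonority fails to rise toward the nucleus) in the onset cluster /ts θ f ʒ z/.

3

/ts/: affricate = 2.
/θ/: fricative = 3.
/f/: fricative = 3.
/ʒ/: fricative = 3.
/z/: fricative = 3.
/ts/→/θ/: 2→3 (rises) — ok.
/θ/→/f/: 3→3 (plateau) — violation.
/f/→/ʒ/: 3→3 (plateau) — violation.
/ʒ/→/z/: 3→3 (plateau) — violation.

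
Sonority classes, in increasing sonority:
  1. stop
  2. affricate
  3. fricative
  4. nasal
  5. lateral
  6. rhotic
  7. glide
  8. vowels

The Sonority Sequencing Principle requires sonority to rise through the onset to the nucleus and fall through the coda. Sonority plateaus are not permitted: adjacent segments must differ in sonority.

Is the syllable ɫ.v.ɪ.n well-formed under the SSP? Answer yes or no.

Onset: /ɫ/ is a lateral (sonority 5), /v/ is a fricative (sonority 3); then the nucleus /ɪ/ (sonority 8).
Onset profile 5-3-8 — does not strictly rise throughout.
Coda: /n/ is a nasal (sonority 4).
Coda profile 8-4 — falls from the nucleus.

no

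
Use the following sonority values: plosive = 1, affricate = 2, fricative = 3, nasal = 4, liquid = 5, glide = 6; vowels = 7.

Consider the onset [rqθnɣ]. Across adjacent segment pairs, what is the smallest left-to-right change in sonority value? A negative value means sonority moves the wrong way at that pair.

/r/: liquid = 5.
/q/: plosive = 1.
/θ/: fricative = 3.
/n/: nasal = 4.
/ɣ/: fricative = 3.
/r/→/q/: change -4.
/q/→/θ/: change +2.
/θ/→/n/: change +1.
/n/→/ɣ/: change -1.
Minimum = -4.

-4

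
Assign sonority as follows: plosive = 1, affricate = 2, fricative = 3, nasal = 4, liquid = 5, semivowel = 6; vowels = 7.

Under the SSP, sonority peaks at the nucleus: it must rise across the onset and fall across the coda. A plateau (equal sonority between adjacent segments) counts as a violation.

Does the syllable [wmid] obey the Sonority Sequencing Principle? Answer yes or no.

no

Onset: /w/ is a semivowel (sonority 6), /m/ is a nasal (sonority 4); then the nucleus /i/ (sonority 7).
Onset profile 6-4-7 — does not strictly rise throughout.
Coda: /d/ is a plosive (sonority 1).
Coda profile 7-1 — falls from the nucleus.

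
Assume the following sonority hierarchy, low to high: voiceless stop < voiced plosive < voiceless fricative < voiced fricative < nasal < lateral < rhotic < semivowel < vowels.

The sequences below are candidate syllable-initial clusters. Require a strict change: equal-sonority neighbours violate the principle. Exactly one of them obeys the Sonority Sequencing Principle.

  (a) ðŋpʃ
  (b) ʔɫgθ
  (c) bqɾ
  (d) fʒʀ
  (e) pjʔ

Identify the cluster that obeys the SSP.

d

(a) ðŋpʃ: profile 4-5-1-3 — violates.
(b) ʔɫgθ: profile 1-6-2-3 — violates.
(c) bqɾ: profile 2-1-7 — violates.
(d) fʒʀ: profile 3-4-7 — obeys.
(e) pjʔ: profile 1-8-1 — violates.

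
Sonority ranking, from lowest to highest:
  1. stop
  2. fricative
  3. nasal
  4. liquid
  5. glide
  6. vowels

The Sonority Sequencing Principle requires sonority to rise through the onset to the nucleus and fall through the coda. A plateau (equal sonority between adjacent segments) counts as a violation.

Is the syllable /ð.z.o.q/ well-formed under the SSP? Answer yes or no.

no

Onset: /ð/ is a fricative (sonority 2), /z/ is a fricative (sonority 2); then the nucleus /o/ (sonority 6).
Onset profile 2-2-6 — does not strictly rise throughout.
Coda: /q/ is a stop (sonority 1).
Coda profile 6-1 — falls from the nucleus.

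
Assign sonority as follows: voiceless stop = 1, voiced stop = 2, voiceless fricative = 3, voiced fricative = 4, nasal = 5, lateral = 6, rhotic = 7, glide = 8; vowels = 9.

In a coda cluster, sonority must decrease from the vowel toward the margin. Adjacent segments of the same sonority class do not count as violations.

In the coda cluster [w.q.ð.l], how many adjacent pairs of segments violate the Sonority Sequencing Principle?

/w/ is a glide (sonority 8).
/q/ is a voiceless stop (sonority 1).
/ð/ is a voiced fricative (sonority 4).
/l/ is a lateral (sonority 6).
/w/→/q/: 8→1 (falls) — ok.
/q/→/ð/: 1→4 (does not fall) — violation.
/ð/→/l/: 4→6 (does not fall) — violation.

2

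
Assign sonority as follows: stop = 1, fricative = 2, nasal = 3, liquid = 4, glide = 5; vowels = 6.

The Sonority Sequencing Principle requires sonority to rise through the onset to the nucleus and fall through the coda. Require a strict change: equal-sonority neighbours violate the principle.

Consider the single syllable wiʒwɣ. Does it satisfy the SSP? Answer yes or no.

Onset: /w/ is a glide (sonority 5); then the nucleus /i/ (sonority 6).
Onset profile 5-6 — rises to the nucleus.
Coda: /ʒ/ is a fricative (sonority 2), /w/ is a glide (sonority 5), /ɣ/ is a fricative (sonority 2).
Coda profile 6-2-5-2 — does not strictly fall throughout.

no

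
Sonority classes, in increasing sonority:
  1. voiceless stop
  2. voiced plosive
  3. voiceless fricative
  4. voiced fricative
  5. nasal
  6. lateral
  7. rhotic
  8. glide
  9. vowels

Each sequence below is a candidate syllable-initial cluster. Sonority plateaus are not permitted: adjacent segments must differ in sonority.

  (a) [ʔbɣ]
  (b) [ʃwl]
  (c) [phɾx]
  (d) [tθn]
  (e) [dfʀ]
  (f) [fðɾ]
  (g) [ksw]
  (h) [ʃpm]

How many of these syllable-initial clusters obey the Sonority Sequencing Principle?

(a) [ʔbɣ]: profile 1-2-4 — obeys.
(b) [ʃwl]: profile 3-8-6 — violates.
(c) [phɾx]: profile 1-3-7-3 — violates.
(d) [tθn]: profile 1-3-5 — obeys.
(e) [dfʀ]: profile 2-3-7 — obeys.
(f) [fðɾ]: profile 3-4-7 — obeys.
(g) [ksw]: profile 1-3-8 — obeys.
(h) [ʃpm]: profile 3-1-5 — violates.

5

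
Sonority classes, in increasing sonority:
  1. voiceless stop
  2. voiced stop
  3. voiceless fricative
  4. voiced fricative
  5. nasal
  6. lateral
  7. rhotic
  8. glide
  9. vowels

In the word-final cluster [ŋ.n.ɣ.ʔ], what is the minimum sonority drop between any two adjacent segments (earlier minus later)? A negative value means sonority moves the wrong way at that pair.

/ŋ/: nasal = 5.
/n/: nasal = 5.
/ɣ/: voiced fricative = 4.
/ʔ/: voiceless stop = 1.
/ŋ/→/n/: change +0.
/n/→/ɣ/: change +1.
/ɣ/→/ʔ/: change +3.
Minimum = 0.

0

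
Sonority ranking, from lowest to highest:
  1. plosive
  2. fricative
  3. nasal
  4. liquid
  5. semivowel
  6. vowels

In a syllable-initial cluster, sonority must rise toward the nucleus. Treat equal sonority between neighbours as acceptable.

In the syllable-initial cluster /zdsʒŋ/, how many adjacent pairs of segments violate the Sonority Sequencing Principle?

1

/z/ is a fricative (sonority 2).
/d/ is a plosive (sonority 1).
/s/ is a fricative (sonority 2).
/ʒ/ is a fricative (sonority 2).
/ŋ/ is a nasal (sonority 3).
/z/→/d/: 2→1 (does not rise) — violation.
/d/→/s/: 1→2 (rises) — ok.
/s/→/ʒ/: 2→2 (plateau, allowed) — ok.
/ʒ/→/ŋ/: 2→3 (rises) — ok.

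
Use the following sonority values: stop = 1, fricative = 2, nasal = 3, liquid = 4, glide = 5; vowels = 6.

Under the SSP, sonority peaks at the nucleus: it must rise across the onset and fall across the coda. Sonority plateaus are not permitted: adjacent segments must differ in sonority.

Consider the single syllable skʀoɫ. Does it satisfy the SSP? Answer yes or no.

Onset: /s/ is a fricative (sonority 2), /k/ is a stop (sonority 1), /ʀ/ is a liquid (sonority 4); then the nucleus /o/ (sonority 6).
Onset profile 2-1-4-6 — does not strictly rise throughout.
Coda: /ɫ/ is a liquid (sonority 4).
Coda profile 6-4 — falls from the nucleus.

no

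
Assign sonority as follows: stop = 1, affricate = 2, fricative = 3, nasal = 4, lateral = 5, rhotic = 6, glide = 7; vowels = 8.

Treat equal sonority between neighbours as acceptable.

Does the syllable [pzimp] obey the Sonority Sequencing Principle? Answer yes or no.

Onset: /p/ is a stop (sonority 1), /z/ is a fricative (sonority 3); then the nucleus /i/ (sonority 8).
Onset profile 1-3-8 — rises to the nucleus.
Coda: /m/ is a nasal (sonority 4), /p/ is a stop (sonority 1).
Coda profile 8-4-1 — falls from the nucleus.

yes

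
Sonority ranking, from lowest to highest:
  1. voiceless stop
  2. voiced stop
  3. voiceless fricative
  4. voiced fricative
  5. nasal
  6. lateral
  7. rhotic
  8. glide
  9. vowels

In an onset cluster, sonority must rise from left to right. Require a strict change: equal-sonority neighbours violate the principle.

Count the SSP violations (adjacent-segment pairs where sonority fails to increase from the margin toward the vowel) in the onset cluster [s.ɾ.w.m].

1

/s/: voiceless fricative = 3.
/ɾ/: rhotic = 7.
/w/: glide = 8.
/m/: nasal = 5.
/s/→/ɾ/: 3→7 (rises) — ok.
/ɾ/→/w/: 7→8 (rises) — ok.
/w/→/m/: 8→5 (does not rise) — violation.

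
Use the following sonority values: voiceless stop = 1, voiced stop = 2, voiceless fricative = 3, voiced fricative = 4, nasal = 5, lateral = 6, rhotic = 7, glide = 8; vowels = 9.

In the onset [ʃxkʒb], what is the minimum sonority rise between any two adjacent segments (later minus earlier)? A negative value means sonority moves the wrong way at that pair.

-2

/ʃ/ — voiceless fricative, sonority 3.
/x/ — voiceless fricative, sonority 3.
/k/ — voiceless stop, sonority 1.
/ʒ/ — voiced fricative, sonority 4.
/b/ — voiced stop, sonority 2.
/ʃ/→/x/: change +0.
/x/→/k/: change -2.
/k/→/ʒ/: change +3.
/ʒ/→/b/: change -2.
Minimum = -2.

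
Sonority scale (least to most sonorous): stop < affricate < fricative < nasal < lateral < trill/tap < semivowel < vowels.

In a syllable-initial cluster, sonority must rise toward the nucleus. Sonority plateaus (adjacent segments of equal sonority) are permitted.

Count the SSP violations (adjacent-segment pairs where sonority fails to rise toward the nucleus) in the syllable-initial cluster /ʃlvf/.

1

/ʃ/: fricative = 3.
/l/: lateral = 5.
/v/: fricative = 3.
/f/: fricative = 3.
/ʃ/→/l/: 3→5 (rises) — ok.
/l/→/v/: 5→3 (does not rise) — violation.
/v/→/f/: 3→3 (plateau, allowed) — ok.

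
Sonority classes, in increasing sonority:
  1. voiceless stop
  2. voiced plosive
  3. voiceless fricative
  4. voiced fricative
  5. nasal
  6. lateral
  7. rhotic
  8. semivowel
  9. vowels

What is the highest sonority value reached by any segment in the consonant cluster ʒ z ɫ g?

/ʒ/: voiced fricative = 4.
/z/: voiced fricative = 4.
/ɫ/: lateral = 6.
/g/: voiced plosive = 2.
The maximum is 6.

6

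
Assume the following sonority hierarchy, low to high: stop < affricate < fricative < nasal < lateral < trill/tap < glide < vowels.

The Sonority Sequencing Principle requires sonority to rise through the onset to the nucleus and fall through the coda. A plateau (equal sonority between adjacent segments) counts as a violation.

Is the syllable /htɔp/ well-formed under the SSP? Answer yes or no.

no

Onset: /h/ is a fricative (sonority 3), /t/ is a stop (sonority 1); then the nucleus /ɔ/ (sonority 8).
Onset profile 3-1-8 — does not strictly rise throughout.
Coda: /p/ is a stop (sonority 1).
Coda profile 8-1 — falls from the nucleus.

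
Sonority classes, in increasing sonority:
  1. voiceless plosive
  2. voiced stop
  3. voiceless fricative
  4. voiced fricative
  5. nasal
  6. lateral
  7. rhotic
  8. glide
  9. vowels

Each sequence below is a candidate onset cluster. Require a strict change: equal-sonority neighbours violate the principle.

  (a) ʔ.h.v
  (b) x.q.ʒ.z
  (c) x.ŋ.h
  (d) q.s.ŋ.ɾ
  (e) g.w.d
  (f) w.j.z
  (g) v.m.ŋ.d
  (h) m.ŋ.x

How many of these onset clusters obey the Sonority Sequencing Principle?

2

(a) sonority 1-3-4: well-formed.
(b) sonority 3-1-4-4: ill-formed.
(c) sonority 3-5-3: ill-formed.
(d) sonority 1-3-5-7: well-formed.
(e) sonority 2-8-2: ill-formed.
(f) sonority 8-8-4: ill-formed.
(g) sonority 4-5-5-2: ill-formed.
(h) sonority 5-5-3: ill-formed.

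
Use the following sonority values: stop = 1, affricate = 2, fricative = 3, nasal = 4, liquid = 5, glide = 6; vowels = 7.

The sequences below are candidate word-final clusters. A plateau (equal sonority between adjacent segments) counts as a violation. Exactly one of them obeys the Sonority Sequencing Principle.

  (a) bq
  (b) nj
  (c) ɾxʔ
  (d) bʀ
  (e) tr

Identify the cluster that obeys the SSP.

c

(a) 1-1 → violates
(b) 4-6 → violates
(c) 5-3-1 → obeys
(d) 1-5 → violates
(e) 1-5 → violates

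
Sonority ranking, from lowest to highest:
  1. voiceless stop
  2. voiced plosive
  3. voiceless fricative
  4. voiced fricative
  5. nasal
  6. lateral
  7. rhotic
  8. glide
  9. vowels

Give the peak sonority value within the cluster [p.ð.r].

7

/p/ — voiceless stop, sonority 1.
/ð/ — voiced fricative, sonority 4.
/r/ — rhotic, sonority 7.
The maximum is 7.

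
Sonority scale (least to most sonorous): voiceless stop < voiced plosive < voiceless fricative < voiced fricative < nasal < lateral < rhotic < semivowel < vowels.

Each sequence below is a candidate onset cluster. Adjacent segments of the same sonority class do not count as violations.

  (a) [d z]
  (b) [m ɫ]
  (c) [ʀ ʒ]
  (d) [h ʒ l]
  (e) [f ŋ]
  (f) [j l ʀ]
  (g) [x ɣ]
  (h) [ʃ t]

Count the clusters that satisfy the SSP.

(a) 2-4 → obeys
(b) 5-6 → obeys
(c) 7-4 → violates
(d) 3-4-6 → obeys
(e) 3-5 → obeys
(f) 8-6-7 → violates
(g) 3-4 → obeys
(h) 3-1 → violates

5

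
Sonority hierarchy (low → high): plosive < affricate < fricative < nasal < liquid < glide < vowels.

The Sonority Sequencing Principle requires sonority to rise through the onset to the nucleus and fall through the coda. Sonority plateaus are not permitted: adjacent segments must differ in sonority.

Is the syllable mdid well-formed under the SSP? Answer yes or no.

Onset: /m/ is a nasal (sonority 4), /d/ is a plosive (sonority 1); then the nucleus /i/ (sonority 7).
Onset profile 4-1-7 — does not strictly rise throughout.
Coda: /d/ is a plosive (sonority 1).
Coda profile 7-1 — falls from the nucleus.

no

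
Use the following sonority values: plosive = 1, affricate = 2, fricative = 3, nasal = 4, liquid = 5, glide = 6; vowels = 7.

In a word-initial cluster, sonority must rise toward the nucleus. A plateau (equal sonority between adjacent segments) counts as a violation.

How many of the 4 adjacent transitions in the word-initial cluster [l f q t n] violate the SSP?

/l/ — liquid, sonority 5.
/f/ — fricative, sonority 3.
/q/ — plosive, sonority 1.
/t/ — plosive, sonority 1.
/n/ — nasal, sonority 4.
/l/→/f/: 5→3 (does not rise) — violation.
/f/→/q/: 3→1 (does not rise) — violation.
/q/→/t/: 1→1 (plateau) — violation.
/t/→/n/: 1→4 (rises) — ok.

3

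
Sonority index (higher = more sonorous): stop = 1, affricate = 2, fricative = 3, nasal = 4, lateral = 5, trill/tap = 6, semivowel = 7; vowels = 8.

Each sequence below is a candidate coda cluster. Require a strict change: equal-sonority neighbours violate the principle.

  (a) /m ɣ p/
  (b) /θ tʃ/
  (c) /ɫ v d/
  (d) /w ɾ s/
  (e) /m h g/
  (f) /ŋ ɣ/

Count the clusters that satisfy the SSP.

(a) 4-3-1 → obeys
(b) 3-2 → obeys
(c) 5-3-1 → obeys
(d) 7-6-3 → obeys
(e) 4-3-1 → obeys
(f) 4-3 → obeys

6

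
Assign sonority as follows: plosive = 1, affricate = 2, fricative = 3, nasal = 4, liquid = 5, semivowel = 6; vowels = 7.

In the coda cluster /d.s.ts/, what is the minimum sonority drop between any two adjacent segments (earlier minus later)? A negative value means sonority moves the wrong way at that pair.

-2

/d/ — plosive, sonority 1.
/s/ — fricative, sonority 3.
/ts/ — affricate, sonority 2.
/d/→/s/: change -2.
/s/→/ts/: change +1.
Minimum = -2.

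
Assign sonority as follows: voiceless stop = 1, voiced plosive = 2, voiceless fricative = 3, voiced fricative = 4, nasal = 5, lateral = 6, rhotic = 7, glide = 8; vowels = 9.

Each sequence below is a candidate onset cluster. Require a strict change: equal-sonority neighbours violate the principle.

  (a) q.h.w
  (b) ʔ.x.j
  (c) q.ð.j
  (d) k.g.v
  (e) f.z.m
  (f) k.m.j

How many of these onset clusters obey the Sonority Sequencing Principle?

6

(a) q.h.w: profile 1-3-8 — obeys.
(b) ʔ.x.j: profile 1-3-8 — obeys.
(c) q.ð.j: profile 1-4-8 — obeys.
(d) k.g.v: profile 1-2-4 — obeys.
(e) f.z.m: profile 3-4-5 — obeys.
(f) k.m.j: profile 1-5-8 — obeys.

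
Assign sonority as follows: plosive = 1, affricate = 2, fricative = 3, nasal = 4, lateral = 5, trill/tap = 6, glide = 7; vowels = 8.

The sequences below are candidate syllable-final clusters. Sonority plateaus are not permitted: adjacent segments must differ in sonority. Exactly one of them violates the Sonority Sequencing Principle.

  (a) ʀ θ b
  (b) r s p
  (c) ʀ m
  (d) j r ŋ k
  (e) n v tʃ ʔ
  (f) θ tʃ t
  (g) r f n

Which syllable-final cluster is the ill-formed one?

(a) sonority 6-3-1: well-formed.
(b) sonority 6-3-1: well-formed.
(c) sonority 6-4: well-formed.
(d) sonority 7-6-4-1: well-formed.
(e) sonority 4-3-2-1: well-formed.
(f) sonority 3-2-1: well-formed.
(g) sonority 6-3-4: ill-formed.

g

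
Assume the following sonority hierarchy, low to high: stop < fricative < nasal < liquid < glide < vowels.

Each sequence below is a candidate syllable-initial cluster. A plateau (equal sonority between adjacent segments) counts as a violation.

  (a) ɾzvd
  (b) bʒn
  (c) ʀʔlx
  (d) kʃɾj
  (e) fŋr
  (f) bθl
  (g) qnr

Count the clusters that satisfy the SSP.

5

(a) 4-2-2-1 → violates
(b) 1-2-3 → obeys
(c) 4-1-4-2 → violates
(d) 1-2-4-5 → obeys
(e) 2-3-4 → obeys
(f) 1-2-4 → obeys
(g) 1-3-4 → obeys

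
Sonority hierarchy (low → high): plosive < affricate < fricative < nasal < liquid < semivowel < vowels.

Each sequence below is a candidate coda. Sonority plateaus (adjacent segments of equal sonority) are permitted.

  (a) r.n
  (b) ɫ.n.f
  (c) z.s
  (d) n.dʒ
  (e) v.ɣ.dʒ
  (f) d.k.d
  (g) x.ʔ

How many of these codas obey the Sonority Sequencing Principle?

(a) sonority 5-4: well-formed.
(b) sonority 5-4-3: well-formed.
(c) sonority 3-3: well-formed.
(d) sonority 4-2: well-formed.
(e) sonority 3-3-2: well-formed.
(f) sonority 1-1-1: well-formed.
(g) sonority 3-1: well-formed.

7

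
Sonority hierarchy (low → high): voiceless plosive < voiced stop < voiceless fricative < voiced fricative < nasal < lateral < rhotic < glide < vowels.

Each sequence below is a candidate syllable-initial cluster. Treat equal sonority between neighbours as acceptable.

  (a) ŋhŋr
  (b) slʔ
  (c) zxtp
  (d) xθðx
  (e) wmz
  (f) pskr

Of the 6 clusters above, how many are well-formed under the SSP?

0

(a) ŋhŋr: profile 5-3-5-7 — violates.
(b) slʔ: profile 3-6-1 — violates.
(c) zxtp: profile 4-3-1-1 — violates.
(d) xθðx: profile 3-3-4-3 — violates.
(e) wmz: profile 8-5-4 — violates.
(f) pskr: profile 1-3-1-7 — violates.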